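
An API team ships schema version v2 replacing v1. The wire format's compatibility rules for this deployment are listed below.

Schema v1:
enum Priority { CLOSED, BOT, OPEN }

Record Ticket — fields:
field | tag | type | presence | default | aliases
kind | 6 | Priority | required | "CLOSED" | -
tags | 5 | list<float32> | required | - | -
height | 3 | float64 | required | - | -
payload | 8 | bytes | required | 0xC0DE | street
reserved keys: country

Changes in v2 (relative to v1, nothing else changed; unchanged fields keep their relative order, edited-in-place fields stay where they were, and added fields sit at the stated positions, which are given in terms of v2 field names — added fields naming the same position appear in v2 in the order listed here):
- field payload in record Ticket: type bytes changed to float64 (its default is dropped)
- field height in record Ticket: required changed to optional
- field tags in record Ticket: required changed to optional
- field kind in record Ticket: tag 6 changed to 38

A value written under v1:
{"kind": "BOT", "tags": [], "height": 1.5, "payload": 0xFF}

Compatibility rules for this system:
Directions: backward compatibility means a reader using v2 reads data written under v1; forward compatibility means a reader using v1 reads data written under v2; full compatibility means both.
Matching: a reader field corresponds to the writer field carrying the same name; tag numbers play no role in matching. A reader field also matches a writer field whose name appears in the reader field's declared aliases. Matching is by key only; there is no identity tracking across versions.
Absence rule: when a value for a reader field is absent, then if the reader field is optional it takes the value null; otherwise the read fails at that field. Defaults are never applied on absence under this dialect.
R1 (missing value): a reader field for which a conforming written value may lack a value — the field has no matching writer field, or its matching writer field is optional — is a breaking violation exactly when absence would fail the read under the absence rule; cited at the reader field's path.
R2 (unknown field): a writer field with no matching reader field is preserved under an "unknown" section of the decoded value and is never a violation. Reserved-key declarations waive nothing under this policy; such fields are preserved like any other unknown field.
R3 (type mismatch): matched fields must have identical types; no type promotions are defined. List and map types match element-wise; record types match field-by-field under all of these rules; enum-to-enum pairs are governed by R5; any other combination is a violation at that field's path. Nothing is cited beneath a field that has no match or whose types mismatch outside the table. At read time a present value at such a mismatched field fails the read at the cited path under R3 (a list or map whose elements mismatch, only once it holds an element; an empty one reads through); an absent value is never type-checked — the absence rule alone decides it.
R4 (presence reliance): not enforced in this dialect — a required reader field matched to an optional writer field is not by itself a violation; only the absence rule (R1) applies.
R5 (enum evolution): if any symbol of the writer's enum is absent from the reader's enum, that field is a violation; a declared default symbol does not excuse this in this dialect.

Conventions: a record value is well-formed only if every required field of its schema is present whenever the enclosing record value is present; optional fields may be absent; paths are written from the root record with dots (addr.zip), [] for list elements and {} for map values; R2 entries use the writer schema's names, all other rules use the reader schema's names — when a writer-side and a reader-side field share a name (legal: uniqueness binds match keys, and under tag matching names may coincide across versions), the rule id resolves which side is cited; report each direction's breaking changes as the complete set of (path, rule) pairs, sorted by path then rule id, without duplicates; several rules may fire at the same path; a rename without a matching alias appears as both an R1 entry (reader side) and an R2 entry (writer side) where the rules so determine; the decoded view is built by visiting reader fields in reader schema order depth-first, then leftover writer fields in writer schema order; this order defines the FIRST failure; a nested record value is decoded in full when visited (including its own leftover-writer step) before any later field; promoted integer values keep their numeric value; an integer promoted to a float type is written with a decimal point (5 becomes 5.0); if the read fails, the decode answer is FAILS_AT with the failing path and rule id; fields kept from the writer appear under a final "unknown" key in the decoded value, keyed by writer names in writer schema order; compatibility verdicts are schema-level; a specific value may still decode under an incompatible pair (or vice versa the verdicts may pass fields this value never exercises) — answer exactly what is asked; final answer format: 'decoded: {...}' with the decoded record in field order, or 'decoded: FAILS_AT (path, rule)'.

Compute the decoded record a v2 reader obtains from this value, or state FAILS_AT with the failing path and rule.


decoded: FAILS_AT (payload, R3)

each type pair in Ticket: writer, then reader
decode (reader v2):
  kind := "BOT"
  tags := []
  height := 1.5
  read fails at payload under R3
  => FAILS_AT (payload, R3)
diffs on Ticket not affecting the asked answer:
  field height in record Ticket: required changed to optional -> changes Ticket's schema-level verdicts only — the decode of this value is the same
  field tags in record Ticket: required changed to optional -> changes Ticket's schema-level verdicts only — the decode of this value is the same
  field kind in record Ticket: tag 6 changed to 38 -> inert under this dialect — no rule fires on Ticket and the result does not move


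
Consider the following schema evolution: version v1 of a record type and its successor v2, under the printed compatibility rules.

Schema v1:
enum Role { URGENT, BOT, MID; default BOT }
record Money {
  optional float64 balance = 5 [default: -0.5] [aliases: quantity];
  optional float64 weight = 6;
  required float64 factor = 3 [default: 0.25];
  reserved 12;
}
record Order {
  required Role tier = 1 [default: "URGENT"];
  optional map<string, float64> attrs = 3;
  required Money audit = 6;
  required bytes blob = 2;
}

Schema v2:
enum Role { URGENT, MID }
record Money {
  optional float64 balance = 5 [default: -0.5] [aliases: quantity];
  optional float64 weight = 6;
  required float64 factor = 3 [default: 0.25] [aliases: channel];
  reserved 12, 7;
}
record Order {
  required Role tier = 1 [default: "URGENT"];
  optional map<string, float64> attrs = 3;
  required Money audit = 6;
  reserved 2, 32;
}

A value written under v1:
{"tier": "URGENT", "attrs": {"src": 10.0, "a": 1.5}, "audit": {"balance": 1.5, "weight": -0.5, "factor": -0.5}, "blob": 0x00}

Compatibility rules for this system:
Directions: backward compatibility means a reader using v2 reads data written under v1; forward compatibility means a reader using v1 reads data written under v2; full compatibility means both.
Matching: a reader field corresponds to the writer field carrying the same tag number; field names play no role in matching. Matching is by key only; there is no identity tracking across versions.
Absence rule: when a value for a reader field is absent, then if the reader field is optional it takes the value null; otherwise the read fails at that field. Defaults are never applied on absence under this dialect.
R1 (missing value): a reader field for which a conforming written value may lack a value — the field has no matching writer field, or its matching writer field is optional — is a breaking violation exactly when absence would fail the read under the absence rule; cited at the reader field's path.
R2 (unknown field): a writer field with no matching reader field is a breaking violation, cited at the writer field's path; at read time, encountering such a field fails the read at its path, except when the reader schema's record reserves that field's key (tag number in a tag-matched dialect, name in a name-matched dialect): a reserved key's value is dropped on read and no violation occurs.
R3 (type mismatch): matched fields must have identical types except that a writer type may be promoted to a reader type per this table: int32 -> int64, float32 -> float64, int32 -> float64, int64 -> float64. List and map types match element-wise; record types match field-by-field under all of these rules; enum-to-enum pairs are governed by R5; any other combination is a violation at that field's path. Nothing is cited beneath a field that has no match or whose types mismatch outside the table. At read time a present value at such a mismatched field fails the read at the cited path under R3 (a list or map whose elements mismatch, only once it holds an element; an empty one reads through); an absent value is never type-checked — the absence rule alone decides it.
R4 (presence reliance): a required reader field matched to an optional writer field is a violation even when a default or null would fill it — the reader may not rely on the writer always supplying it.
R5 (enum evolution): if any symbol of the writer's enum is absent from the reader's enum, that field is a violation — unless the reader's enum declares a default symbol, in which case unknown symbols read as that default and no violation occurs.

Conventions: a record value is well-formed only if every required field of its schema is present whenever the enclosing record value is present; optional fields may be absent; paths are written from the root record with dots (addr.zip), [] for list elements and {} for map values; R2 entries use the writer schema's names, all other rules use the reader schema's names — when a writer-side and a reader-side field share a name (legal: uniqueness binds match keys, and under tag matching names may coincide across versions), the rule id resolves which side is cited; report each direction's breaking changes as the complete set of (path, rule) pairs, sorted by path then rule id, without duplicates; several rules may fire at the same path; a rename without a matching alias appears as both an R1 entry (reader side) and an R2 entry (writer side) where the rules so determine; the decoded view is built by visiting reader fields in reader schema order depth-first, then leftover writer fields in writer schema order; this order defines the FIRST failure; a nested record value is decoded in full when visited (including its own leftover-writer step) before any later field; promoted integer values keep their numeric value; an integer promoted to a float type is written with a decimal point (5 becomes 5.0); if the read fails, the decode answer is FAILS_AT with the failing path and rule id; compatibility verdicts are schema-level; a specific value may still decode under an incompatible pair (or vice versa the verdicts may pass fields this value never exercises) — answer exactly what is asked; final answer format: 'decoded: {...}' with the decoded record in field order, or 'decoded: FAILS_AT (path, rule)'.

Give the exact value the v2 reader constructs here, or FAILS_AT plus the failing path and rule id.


decoded: {"tier": "URGENT", "attrs": {"src": 10.0, "a": 1.5}, "audit": {"balance": 1.5, "weight": -0.5, "factor": -0.5}}

the writer's type comes first in each Order pair
decode (reader v2):
  tier := "URGENT"
  attrs := {"src": 10.0, "a": 1.5}
  audit.balance := 1.5
  audit.weight := -0.5
  audit.factor := -0.5
  writer blob: reserved -> dropped
  => decoded: {"tier": "URGENT", "attrs": {"src": 10.0, "a": 1.5}, "audit": {"balance": 1.5, "weight": -0.5, "factor": -0.5}}
the rest of the Order diff is inert for this question:
  enum Role (field tier in record Order): symbol BOT removed (it was the default; the default is cleared) -> schema-level compatibility only; this Order value's decode is unchanged


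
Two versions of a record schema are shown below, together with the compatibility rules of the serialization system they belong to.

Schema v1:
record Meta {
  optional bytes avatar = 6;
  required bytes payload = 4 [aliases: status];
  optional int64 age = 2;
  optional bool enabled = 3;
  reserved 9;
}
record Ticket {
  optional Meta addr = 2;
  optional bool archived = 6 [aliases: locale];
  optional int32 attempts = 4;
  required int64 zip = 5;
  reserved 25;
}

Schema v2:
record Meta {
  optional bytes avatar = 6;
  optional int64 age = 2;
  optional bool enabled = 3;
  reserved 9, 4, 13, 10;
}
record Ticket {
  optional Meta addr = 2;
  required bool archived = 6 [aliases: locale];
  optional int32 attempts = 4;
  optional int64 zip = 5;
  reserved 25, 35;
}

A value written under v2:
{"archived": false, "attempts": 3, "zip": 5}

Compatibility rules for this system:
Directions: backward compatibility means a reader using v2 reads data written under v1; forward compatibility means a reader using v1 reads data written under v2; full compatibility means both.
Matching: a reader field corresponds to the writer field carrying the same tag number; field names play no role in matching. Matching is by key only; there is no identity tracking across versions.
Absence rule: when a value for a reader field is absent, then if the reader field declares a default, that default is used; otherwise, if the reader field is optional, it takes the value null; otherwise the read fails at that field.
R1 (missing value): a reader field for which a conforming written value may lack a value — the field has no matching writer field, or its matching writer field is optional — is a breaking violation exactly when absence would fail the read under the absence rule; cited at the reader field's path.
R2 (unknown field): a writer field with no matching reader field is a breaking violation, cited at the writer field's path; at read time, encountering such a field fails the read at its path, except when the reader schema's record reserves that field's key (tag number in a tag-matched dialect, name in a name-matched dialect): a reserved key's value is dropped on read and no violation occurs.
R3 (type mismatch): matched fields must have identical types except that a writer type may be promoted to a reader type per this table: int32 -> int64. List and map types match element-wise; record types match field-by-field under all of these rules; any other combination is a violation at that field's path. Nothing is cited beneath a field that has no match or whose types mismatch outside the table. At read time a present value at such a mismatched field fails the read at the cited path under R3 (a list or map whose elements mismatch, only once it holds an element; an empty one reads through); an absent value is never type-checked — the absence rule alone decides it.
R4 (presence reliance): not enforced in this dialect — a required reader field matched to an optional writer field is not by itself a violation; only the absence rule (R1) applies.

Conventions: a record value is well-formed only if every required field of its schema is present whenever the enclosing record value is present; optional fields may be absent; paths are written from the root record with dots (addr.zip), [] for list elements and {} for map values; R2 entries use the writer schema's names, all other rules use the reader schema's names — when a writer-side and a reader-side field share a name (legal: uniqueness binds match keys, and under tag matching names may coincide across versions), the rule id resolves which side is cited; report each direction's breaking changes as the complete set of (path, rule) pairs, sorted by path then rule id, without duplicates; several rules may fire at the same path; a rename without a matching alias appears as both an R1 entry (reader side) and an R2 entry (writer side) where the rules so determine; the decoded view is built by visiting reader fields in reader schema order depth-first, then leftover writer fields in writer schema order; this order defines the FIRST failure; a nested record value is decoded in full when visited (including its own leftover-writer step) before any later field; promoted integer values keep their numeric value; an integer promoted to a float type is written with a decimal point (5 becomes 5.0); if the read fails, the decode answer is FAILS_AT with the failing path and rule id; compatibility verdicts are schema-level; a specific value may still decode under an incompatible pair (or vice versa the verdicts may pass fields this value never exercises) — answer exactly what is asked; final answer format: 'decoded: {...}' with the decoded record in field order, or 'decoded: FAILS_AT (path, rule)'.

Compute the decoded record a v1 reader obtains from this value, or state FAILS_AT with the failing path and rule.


decoded: {"addr": null, "archived": false, "attempts": 3, "zip": 5}

in Ticket below, arrows point writer -> reader
decode (reader v1):
  addr := null (not supplied -> null)
  archived := false
  attempts := 3
  zip := 5
  => decoded: {"addr": null, "archived": false, "attempts": 3, "zip": 5}
diffs on Ticket not affecting the asked answer:
  removed field payload from record Meta (its key 4 joins the reserved list) -> affects the rule determinations only; this particular Ticket value decodes identically
  field zip in record Ticket: required changed to optional -> affects the rule determinations only; this particular Ticket value decodes identically
  field archived in record Ticket: optional changed to required -> affects the rule determinations only; this particular Ticket value decodes identically


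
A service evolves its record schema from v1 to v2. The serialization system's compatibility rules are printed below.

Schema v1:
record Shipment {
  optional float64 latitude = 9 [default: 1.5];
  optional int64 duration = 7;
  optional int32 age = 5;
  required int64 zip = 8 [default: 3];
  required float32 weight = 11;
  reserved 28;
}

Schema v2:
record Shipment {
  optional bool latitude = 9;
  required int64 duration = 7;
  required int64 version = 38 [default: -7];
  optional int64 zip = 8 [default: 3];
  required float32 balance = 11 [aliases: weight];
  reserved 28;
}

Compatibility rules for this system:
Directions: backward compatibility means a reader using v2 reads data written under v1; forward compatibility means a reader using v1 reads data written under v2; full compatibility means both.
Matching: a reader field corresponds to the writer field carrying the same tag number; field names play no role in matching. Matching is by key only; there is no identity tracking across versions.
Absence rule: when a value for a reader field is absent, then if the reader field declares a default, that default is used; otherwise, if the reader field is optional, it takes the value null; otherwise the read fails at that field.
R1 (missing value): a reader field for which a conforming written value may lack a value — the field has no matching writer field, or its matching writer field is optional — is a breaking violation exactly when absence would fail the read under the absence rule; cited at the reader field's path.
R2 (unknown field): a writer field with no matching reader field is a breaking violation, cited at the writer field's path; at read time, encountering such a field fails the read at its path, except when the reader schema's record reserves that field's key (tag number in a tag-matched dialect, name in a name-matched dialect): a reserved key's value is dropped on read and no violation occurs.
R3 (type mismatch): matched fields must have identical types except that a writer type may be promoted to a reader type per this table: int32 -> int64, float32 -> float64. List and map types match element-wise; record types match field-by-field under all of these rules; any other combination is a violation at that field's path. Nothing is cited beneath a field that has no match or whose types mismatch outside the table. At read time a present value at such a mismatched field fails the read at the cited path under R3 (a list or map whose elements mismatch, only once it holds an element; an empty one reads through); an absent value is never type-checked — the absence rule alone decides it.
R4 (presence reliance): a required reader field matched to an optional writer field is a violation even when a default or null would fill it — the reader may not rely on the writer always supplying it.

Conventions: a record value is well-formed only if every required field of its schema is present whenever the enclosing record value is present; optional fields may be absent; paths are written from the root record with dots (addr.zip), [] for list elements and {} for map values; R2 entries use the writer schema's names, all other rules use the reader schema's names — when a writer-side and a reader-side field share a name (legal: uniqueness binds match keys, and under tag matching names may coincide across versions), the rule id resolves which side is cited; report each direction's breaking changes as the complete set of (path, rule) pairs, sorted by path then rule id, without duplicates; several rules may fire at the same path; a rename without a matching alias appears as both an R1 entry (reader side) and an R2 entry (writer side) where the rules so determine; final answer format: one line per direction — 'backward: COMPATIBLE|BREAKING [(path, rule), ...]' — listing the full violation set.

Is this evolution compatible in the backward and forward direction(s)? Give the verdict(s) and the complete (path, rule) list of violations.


arrows below run writer -> reader for Shipment
backward on Shipment — v2 reading data written by v1:
  float64 -> bool, writer optional: latitude aligns to latitude
  int64 -> int64, writer optional: duration aligns to duration
  no writer field matches reader version
  int64 -> int64, writer required: zip aligns to zip
  float32 -> float32, writer required: balance aligns to weight
  writer age: unknown to reader
  R2 fires at age
  R1 fires at duration
  R4 fires at duration
  R3 fires at latitude
  => backward: BREAKING (4)
forward on Shipment — v1 reading data written by v2:
  bool -> float64, writer optional: latitude aligns to latitude
  int64 -> int64, writer required: duration aligns to duration
  no writer field matches reader age
  int64 -> int64, writer optional: zip aligns to zip
  float32 -> float32, writer required: weight aligns to balance
  writer version: unknown to reader
  R3 fires at latitude
  R2 fires at version
  R4 fires at zip
  => forward: BREAKING (3)

backward: BREAKING [(age, R2), (duration, R1), (duration, R4), (latitude, R3)]; forward: BREAKING [(latitude, R3), (version, R2), (zip, R4)]


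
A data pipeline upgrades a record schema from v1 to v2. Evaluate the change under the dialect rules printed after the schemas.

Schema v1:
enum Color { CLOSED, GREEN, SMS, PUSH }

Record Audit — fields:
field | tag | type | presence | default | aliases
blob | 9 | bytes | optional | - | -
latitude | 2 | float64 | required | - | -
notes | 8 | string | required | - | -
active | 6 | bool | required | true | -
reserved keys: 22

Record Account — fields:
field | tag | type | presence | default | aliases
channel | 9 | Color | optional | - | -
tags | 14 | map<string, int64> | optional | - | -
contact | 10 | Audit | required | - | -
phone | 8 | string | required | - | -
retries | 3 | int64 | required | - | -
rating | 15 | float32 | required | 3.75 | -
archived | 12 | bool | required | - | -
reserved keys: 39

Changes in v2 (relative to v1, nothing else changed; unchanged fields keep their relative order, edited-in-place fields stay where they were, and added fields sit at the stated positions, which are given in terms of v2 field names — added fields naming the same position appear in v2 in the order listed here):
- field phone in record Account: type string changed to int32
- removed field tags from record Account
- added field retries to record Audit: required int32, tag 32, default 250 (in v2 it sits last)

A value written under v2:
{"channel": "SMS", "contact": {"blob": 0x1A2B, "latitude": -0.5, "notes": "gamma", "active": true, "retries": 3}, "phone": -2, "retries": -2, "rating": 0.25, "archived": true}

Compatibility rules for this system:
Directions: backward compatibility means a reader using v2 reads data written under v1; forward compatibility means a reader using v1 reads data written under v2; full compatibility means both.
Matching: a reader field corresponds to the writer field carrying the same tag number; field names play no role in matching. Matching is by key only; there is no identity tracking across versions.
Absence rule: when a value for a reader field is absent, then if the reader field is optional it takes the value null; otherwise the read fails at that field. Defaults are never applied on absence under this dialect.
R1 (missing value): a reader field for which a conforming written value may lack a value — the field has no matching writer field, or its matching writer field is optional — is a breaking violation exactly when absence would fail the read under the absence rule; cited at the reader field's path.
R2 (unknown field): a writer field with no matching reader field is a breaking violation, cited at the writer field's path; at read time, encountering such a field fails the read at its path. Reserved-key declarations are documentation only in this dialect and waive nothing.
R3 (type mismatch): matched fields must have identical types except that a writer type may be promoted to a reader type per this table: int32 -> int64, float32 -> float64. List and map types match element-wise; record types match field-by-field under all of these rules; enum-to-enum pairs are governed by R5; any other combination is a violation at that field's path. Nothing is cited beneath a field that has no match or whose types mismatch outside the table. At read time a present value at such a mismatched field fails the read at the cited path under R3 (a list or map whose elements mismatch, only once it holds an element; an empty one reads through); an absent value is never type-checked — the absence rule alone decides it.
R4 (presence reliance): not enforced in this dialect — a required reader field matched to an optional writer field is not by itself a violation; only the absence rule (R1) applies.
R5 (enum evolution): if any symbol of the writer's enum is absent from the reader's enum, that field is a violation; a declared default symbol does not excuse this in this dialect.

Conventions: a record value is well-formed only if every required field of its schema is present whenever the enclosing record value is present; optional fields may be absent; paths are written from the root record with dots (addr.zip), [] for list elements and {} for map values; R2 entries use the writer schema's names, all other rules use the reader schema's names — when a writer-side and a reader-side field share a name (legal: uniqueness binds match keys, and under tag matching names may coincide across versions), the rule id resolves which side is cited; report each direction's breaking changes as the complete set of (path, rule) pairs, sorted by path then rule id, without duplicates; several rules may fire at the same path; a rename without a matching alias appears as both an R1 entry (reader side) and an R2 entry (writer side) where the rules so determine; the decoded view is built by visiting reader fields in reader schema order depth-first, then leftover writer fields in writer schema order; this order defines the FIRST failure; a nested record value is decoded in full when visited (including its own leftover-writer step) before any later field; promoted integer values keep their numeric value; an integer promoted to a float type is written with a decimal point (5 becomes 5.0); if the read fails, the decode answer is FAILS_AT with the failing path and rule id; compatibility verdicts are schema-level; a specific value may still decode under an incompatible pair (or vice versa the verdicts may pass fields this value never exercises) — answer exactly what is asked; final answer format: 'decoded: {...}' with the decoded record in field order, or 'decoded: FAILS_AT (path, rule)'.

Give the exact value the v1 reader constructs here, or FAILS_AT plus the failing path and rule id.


decoded: FAILS_AT (contact.retries, R2)

arrows below run writer -> reader for Account
decode walk for Account under reader schema v1:
  channel := "SMS"
  tags := null (absent, optional -> null)
  contact.blob := 0x1A2B
  contact.latitude := -0.5
  contact.notes := "gamma"
  contact.active := true
  read fails at contact.retries under R2 (unknown field)
  => FAILS_AT (contact.retries, R2)
the other Account changes do not affect what is asked:
  field phone in record Account: type string changed to int32 -> a verdict-level change on Account — the shown value reads the same
  removed field tags from record Account -> a verdict-level change on Account — the shown value reads the same


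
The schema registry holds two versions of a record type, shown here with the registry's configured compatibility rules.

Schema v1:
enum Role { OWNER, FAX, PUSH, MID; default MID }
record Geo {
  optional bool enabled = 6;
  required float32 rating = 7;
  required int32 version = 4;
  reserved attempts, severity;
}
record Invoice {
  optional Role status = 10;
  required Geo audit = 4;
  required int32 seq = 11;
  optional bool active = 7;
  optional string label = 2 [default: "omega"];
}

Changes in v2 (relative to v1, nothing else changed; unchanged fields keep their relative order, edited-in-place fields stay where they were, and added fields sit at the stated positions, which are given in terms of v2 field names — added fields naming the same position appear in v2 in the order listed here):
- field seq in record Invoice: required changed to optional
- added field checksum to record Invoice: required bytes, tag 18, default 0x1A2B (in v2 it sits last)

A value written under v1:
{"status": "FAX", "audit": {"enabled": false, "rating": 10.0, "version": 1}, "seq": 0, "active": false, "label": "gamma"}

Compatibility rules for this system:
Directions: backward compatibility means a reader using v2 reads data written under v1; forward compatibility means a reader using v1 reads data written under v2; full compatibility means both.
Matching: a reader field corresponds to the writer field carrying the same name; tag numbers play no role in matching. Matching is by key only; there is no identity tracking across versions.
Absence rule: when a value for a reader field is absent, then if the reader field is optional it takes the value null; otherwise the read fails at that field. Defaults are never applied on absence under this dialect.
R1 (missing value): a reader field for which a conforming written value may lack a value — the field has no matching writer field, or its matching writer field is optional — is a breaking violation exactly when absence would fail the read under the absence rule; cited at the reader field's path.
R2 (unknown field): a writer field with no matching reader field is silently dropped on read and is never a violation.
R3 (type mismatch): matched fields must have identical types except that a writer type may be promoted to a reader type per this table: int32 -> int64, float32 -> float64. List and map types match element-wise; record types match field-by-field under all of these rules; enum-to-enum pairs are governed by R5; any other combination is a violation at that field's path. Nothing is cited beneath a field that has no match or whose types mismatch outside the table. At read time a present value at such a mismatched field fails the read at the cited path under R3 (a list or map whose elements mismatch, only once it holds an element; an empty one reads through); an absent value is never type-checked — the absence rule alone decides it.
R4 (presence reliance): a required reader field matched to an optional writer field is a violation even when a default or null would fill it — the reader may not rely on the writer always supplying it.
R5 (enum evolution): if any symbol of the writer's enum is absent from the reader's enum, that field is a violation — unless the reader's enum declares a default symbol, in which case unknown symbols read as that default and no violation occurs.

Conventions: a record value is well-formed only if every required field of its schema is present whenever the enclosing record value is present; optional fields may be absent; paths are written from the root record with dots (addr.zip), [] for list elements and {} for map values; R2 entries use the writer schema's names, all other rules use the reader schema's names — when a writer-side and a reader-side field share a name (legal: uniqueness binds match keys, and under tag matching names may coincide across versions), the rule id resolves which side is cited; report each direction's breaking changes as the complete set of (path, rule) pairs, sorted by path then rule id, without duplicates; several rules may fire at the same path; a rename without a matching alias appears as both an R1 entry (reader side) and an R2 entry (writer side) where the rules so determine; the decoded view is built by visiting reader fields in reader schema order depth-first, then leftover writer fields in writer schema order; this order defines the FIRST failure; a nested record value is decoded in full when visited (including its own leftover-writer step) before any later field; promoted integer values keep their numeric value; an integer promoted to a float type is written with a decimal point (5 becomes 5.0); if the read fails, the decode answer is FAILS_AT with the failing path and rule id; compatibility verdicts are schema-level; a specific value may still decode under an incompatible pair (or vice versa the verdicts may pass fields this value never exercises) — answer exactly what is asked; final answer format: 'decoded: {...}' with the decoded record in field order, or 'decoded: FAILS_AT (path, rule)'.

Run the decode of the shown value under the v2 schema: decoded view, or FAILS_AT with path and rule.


each type pair in Invoice: writer, then reader
decode (reader v2):
  status := "FAX"
  audit.enabled := false
  audit.rating := 10.0
  audit.version := 1
  seq := 0
  active := false
  label := "gamma"
  read fails at checksum under R1 (no fill)
  => FAILS_AT (checksum, R1)
the rest of the Invoice diff is inert for this question:
  field seq in record Invoice: required changed to optional -> schema-level compatibility only; this Invoice value's decode is unchanged

decoded: FAILS_AT (checksum, R1)


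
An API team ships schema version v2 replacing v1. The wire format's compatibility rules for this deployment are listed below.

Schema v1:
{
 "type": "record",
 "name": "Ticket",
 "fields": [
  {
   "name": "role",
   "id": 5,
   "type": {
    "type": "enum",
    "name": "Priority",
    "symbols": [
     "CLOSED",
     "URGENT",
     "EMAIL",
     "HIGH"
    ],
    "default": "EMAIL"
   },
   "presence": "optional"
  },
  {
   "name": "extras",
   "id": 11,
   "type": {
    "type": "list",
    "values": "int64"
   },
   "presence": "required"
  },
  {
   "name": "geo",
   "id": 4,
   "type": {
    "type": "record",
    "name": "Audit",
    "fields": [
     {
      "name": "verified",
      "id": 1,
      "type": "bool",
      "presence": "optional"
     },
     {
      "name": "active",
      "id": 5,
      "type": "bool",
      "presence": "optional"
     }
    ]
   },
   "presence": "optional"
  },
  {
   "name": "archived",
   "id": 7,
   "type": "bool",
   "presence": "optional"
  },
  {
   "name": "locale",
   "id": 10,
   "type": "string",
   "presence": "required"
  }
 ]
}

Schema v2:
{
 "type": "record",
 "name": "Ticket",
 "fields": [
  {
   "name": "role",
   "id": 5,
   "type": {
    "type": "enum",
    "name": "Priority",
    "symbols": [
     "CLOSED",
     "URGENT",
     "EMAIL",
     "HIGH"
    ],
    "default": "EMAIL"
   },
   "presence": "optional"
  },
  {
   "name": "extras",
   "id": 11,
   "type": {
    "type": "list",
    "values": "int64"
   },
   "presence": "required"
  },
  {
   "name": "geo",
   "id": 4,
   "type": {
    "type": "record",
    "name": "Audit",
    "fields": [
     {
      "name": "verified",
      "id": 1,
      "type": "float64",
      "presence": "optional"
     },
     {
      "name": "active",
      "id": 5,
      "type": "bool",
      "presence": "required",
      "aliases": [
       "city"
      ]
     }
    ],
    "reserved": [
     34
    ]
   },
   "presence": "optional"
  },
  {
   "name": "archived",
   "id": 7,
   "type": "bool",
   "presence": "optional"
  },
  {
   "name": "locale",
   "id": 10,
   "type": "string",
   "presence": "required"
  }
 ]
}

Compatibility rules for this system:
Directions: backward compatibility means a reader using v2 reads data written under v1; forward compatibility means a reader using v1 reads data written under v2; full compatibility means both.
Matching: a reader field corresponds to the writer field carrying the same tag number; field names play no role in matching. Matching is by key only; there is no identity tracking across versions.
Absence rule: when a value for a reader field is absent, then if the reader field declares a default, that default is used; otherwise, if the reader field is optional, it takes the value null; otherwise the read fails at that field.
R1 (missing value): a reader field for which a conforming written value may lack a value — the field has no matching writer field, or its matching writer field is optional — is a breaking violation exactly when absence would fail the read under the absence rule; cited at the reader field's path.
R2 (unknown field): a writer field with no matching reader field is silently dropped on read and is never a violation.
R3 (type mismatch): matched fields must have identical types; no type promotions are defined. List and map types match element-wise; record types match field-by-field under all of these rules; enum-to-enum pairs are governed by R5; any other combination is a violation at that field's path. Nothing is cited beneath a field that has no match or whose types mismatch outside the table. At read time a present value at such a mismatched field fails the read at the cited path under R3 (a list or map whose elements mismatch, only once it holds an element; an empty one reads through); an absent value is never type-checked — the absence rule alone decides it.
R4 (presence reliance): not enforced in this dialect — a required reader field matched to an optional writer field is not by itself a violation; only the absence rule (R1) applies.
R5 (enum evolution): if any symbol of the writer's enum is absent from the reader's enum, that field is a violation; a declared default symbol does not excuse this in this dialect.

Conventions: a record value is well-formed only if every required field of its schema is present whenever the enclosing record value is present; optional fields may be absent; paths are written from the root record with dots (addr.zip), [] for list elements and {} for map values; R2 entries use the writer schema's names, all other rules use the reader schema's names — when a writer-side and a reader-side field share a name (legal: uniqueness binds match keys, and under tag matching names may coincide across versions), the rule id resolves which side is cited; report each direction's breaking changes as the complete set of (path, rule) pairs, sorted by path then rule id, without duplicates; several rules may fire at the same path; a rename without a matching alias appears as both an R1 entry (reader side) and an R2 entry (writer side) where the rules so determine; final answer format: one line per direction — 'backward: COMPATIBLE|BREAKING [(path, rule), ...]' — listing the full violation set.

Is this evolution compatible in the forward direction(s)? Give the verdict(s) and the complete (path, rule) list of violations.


forward: BREAKING [(geo.verified, R3)]

each type pair in Ticket: writer, then reader
checking forward for Ticket: reader v1 against writer v2:
  role: Priority -> Priority, writer optional; from role
  extras: list<int64> -> list<int64>, writer required; from extras
  geo: Audit -> Audit, writer optional; from geo
  archived: bool -> bool, writer optional; from archived
  locale: string -> string, writer required; from locale
  geo.verified: float64 -> bool, writer optional; from geo.verified
  geo.active: bool -> bool, writer required; from geo.active
  violation R3 at geo.verified
  forward on Ticket therefore BREAKING (1)
the other Ticket changes do not affect what is asked:
  field active in record Audit: optional changed to required -> affects backward compatibility only, which is not asked
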